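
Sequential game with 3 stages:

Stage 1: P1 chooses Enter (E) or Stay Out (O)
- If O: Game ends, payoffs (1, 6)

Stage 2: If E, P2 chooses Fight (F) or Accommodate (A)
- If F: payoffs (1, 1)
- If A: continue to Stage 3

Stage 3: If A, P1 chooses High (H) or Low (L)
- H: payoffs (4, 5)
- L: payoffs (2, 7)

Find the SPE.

SPE: (E, A, H); Outcome (4, 5)

Work:
Stage 3: P1 chooses H (4 vs 2)
Stage 2: P2: F->1, A->5 (anticipating H). Choose A
Stage 1: P1: O->1, E->4 (anticipating A, H). Choose E
SPE path: E -> A -> H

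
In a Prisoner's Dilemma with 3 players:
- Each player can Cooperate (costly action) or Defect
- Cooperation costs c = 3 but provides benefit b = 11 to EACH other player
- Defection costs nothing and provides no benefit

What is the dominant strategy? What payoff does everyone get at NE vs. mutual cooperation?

Dominant: Defect; NE payoff = 0; Coop payoff = 19

Work:
Defect dominates (saves cost c = 3, benefit to others is external)
NE: All defect → everyone gets 0
If all cooperate: each receives (2)×11 - 3 = 19
Social dilemma: 19 > 0 but NE gives 0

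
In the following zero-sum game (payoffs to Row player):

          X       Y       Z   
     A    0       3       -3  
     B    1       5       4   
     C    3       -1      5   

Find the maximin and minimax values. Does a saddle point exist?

Maximin = 1, Minimax = 3, Saddle: False

Work:
Row minimums: [-3, 1, -1] → maximin = 1
Column maximums: [3, 5, 5] → minimax = 3
No saddle point (maximin ≠ minimax). Mixed strategy needed.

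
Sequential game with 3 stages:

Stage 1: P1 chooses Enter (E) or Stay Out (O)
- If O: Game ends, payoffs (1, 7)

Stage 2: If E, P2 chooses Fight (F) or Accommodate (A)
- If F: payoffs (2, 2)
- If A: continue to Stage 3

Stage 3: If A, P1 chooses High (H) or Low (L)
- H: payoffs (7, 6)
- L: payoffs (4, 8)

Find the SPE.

SPE: (E, A, H); Outcome (7, 6)

Work:
Stage 3: P1 chooses H (7 vs 4)
Stage 2: P2: F->2, A->6 (anticipating H). Choose A
Stage 1: P1: O->1, E->7 (anticipating A, H). Choose E
SPE path: E -> A -> H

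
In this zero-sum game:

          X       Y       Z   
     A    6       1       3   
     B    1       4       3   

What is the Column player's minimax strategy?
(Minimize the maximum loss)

Column should play Z, value = 3

Work:
Column player minimizes Row's maximum payoff:
Column X: max payoff to Row = 6
Column Y: max payoff to Row = 4
Column Z: max payoff to Row = 3
Minimum is 3, achieved by column Z.
Minimax strategy: Z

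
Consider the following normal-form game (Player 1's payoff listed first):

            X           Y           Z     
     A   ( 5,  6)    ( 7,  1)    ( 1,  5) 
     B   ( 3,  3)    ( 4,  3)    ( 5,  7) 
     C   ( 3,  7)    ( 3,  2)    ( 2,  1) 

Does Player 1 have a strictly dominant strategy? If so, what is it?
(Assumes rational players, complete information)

No strictly dominant strategy exists for Player 1

Work:
A strategy strictly dominates another if it gives a strictly higher payoff against every opponent action. Compare each pair of P1's strategies column-by-column:
  A vs B: [5 vs 3, 7 vs 4, 1 vs 5] → A does not strictly dominate B (column Z: 1 ≤ 5)
  A vs C: [5 vs 3, 7 vs 3, 1 vs 2] → A does not strictly dominate C (column Z: 1 ≤ 2)
  B vs A: [3 vs 5, 4 vs 7, 5 vs 1] → B does not strictly dominate A (column X: 3 ≤ 5)
  B vs C: [3 vs 3, 4 vs 3, 5 vs 2] → B does not strictly dominate C (column X: 3 ≤ 3)
  C vs A: [3 vs 5, 3 vs 7, 2 vs 1] → C does not strictly dominate A (column X: 3 ≤ 5)
  C vs B: [3 vs 3, 3 vs 4, 2 vs 5] → C does not strictly dominate B (column X: 3 ≤ 3)
No single strategy strictly dominates all others → no strictly dominant strategy.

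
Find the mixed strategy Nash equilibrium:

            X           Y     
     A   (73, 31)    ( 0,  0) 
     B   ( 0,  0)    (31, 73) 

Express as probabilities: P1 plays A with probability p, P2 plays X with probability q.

p = 0.7019, q = 0.2981

Work:
Find probabilities that make opponent indifferent:
P2 chooses q to make P1 indifferent between A and B
P1 chooses p to make P2 indifferent between X and Y
Mixed NE: P1 plays (A: 0.7019, B: 0.2981), P2 plays (X: 0.2981, Y: 0.7019)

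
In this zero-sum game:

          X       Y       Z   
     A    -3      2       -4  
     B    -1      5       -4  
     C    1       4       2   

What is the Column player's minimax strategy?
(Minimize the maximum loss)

Column should play X, value = 1

Work:
Column player minimizes Row's maximum payoff:
Column X: max payoff to Row = 1
Column Y: max payoff to Row = 5
Column Z: max payoff to Row = 2
Minimum is 1, achieved by column X.
Minimax strategy: X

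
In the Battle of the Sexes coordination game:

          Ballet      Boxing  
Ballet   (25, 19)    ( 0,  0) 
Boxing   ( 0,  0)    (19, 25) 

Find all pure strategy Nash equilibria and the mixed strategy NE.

Pure NE: (Ballet, Ballet) and (Boxing, Boxing); Mixed NE: p = 0.5682, q = 0.4318

Work:
Check pure NE:
(Ballet, Ballet): (25, 19) - no unilateral deviation beneficial
(Boxing, Boxing): (19, 25) - no unilateral deviation beneficial
Mixed NE: P1 plays Ballet with p = 0.5682, P2 plays Ballet with q = 0.4318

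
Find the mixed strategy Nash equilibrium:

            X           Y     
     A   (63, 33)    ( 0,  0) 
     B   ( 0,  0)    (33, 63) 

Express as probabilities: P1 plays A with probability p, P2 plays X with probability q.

p = 0.6562, q = 0.3438

Work:
Find probabilities that make opponent indifferent:
P2 chooses q to make P1 indifferent between A and B
P1 chooses p to make P2 indifferent between X and Y
Mixed NE: P1 plays (A: 0.6562, B: 0.3438), P2 plays (X: 0.3438, Y: 0.6562)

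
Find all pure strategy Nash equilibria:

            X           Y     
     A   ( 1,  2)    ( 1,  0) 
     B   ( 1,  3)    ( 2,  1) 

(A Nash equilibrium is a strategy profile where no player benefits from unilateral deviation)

Nash equilibrium: (A, X), (B, X)

Work:
Best responses:
  P1 vs X: payoffs [1, 1] → best response A/B (payoff 1)
  P1 vs Y: payoffs [1, 2] → best response B (payoff 2)
  P2 vs A: payoffs [2, 0] → best response X (payoff 2)
  P2 vs B: payoffs [3, 1] → best response X (payoff 3)
Mutual best responses: (A,X), (B,X) → Nash equilibria.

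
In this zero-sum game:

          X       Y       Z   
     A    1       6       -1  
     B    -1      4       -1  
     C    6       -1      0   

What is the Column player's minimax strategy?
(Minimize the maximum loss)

Column should play Z, value = 0

Work:
Column player minimizes Row's maximum payoff:
Column X: max payoff to Row = 6
Column Y: max payoff to Row = 6
Column Z: max payoff to Row = 0
Minimum is 0, achieved by column Z.
Minimax strategy: Z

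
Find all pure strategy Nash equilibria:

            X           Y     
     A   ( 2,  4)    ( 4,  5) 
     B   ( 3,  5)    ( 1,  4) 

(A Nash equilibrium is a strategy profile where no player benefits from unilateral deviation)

Nash equilibrium: (A, Y), (B, X)

Work:
Best responses:
  P1 vs X: payoffs [2, 3] → best response B (payoff 3)
  P1 vs Y: payoffs [4, 1] → best response A (payoff 4)
  P2 vs A: payoffs [4, 5] → best response Y (payoff 5)
  P2 vs B: payoffs [5, 4] → best response X (payoff 5)
Mutual best responses: (A,Y), (B,X) → Nash equilibria.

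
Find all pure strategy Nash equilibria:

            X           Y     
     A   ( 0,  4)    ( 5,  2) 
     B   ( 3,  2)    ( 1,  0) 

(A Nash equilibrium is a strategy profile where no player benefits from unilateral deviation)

Nash equilibrium: (B, X)

Work:
Best responses:
  P1 vs X: payoffs [0, 3] → best response B (payoff 3)
  P1 vs Y: payoffs [5, 1] → best response A (payoff 5)
  P2 vs A: payoffs [4, 2] → best response X (payoff 4)
  P2 vs B: payoffs [2, 0] → best response X (payoff 2)
Mutual best responses: (B,X) → Nash equilibria.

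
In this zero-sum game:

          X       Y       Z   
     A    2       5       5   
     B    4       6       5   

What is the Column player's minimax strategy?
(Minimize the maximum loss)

Column should play X, value = 4

Work:
Column player minimizes Row's maximum payoff:
Column X: max payoff to Row = 4
Column Y: max payoff to Row = 6
Column Z: max payoff to Row = 5
Minimum is 4, achieved by column X.
Minimax strategy: X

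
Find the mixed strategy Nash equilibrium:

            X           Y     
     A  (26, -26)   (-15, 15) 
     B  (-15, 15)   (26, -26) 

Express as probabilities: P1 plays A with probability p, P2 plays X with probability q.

p = 0.5, q = 0.5

Work:
Find probabilities that make opponent indifferent:
P2 chooses q to make P1 indifferent between A and B
P1 chooses p to make P2 indifferent between X and Y
Mixed NE: P1 plays (A: 0.5, B: 0.5), P2 plays (X: 0.5, Y: 0.5)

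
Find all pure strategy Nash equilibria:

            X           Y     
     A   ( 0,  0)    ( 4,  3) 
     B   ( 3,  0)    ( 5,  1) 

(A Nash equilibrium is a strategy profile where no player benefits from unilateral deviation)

Nash equilibrium: (B, Y)

Work:
Best responses:
  P1 vs X: payoffs [0, 3] → best response B (payoff 3)
  P1 vs Y: payoffs [4, 5] → best response B (payoff 5)
  P2 vs A: payoffs [0, 3] → best response Y (payoff 3)
  P2 vs B: payoffs [0, 1] → best response Y (payoff 1)
Mutual best responses: (B,Y) → Nash equilibria.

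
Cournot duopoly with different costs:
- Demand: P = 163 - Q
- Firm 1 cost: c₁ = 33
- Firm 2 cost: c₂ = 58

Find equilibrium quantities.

q₁* = 51.67, q₂* = 26.67

Work:
Reaction: q₁ = (163 - 33 - q₂)/2
Reaction: q₂ = (163 - 58 - q₁)/2
Solve simultaneously:
q₁* = (163 - 2×33 + 58)/3 = 51.67
q₂* = (163 - 2×58 + 33)/3 = 26.67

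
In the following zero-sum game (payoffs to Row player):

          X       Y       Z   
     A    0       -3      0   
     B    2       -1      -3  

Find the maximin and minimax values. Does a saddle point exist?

Maximin = -3, Minimax = -1, Saddle: False

Work:
Row minimums: [-3, -3] → maximin = -3
Column maximums: [2, -1, 0] → minimax = -1
No saddle point (maximin ≠ minimax). Mixed strategy needed.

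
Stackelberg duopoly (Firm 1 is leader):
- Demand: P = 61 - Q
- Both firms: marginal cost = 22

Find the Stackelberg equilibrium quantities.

q₁* (leader) = 19.5, q₂* (follower) = 9.75

Work:
Follower's reaction: q₂ = (a - c - q₁)/2
Leader substitutes: π₁ = q₁·(a - q₁ - (a-c-q₁)/2 - c)
FOC: q₁* = (61 - 22)/2 = 19.50
Then: q₂* = (61 - 22 - 19.5)/2 = 9.75
Leader has first-mover advantage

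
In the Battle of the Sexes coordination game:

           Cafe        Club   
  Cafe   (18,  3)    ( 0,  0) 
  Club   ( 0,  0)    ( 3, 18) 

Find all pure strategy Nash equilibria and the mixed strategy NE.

Pure NE: (Cafe, Cafe) and (Club, Club); Mixed NE: p = 0.8571, q = 0.1429

Work:
Check pure NE:
(Cafe, Cafe): (18, 3) - no unilateral deviation beneficial
(Club, Club): (3, 18) - no unilateral deviation beneficial
Mixed NE: P1 plays Cafe with p = 0.8571, P2 plays Cafe with q = 0.1429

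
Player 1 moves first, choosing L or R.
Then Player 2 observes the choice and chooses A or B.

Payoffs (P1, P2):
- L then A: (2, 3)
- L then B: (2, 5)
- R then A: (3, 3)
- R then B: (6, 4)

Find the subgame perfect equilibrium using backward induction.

P1 plays R, P2 plays B after L and B after R; Payoff (6, 4)

Work:
Backward induction:
After L: P2 chooses B → P1 gets 2
After R: P2 chooses B → P1 gets 6
P1 chooses R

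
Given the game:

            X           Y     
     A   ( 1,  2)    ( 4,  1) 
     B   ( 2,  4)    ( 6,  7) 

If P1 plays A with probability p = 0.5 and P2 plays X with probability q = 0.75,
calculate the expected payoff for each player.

E[P1] = 2.375, E[P2] = 3.25

Work:
E[P1] = p·q·π₁(A,X) + p·(1-q)·π₁(A,Y) + (1-p)·q·π₁(B,X) + (1-p)·(1-q)·π₁(B,Y)
= 0.5·0.75·1 + 0.5·0.25·4 + 0.5·0.75·2 + 0.5·0.25·6
= 2.375

E[P2] = 3.25 (similar calculation)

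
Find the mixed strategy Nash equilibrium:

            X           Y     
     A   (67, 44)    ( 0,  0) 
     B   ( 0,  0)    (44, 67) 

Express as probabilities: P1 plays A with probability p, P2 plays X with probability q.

p = 0.6036, q = 0.3964

Work:
Find probabilities that make opponent indifferent:
P2 chooses q to make P1 indifferent between A and B
P1 chooses p to make P2 indifferent between X and Y
Mixed NE: P1 plays (A: 0.6036, B: 0.3964), P2 plays (X: 0.3964, Y: 0.6036)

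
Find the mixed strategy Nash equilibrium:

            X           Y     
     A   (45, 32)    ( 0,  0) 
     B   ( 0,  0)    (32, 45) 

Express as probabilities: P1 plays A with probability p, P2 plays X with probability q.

p = 0.5844, q = 0.4156

Work:
Find probabilities that make opponent indifferent:
P2 chooses q to make P1 indifferent between A and B
P1 chooses p to make P2 indifferent between X and Y
Mixed NE: P1 plays (A: 0.5844, B: 0.4156), P2 plays (X: 0.4156, Y: 0.5844)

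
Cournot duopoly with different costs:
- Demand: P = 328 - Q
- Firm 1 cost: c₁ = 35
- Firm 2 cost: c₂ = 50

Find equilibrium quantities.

q₁* = 102.67, q₂* = 87.67

Work:
Reaction: q₁ = (328 - 35 - q₂)/2
Reaction: q₂ = (328 - 50 - q₁)/2
Solve simultaneously:
q₁* = (328 - 2×35 + 50)/3 = 102.67
q₂* = (328 - 2×50 + 35)/3 = 87.67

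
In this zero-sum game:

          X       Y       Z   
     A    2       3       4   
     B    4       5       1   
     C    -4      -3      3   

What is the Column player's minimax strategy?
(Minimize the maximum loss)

Column should play X or Z (all achieve the minimum), value = 4

Work:
Column player minimizes Row's maximum payoff:
Column X: max payoff to Row = 4
Column Y: max payoff to Row = 5
Column Z: max payoff to Row = 4
Minimum is 4, achieved by columns X, Z (tied).
Each of X or Z is a minimax strategy.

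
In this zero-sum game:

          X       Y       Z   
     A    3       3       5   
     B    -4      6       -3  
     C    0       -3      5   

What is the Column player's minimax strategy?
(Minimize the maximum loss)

Column should play X, value = 3

Work:
Column player minimizes Row's maximum payoff:
Column X: max payoff to Row = 3
Column Y: max payoff to Row = 6
Column Z: max payoff to Row = 5
Minimum is 3, achieved by column X.
Minimax strategy: X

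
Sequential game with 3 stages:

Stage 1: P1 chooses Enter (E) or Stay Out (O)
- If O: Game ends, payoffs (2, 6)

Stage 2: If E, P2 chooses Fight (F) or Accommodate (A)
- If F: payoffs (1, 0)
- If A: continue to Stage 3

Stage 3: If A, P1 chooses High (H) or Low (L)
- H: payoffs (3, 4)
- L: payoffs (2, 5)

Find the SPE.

SPE: (E, A, H); Outcome (3, 4)

Work:
Stage 3: P1 chooses H (3 vs 2)
Stage 2: P2: F->0, A->4 (anticipating H). Choose A
Stage 1: P1: O->2, E->3 (anticipating A, H). Choose E
SPE path: E -> A -> H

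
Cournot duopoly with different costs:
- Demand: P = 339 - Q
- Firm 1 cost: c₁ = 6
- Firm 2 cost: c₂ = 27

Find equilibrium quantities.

q₁* = 118.0, q₂* = 97.0

Work:
Reaction: q₁ = (339 - 6 - q₂)/2
Reaction: q₂ = (339 - 27 - q₁)/2
Solve simultaneously:
q₁* = (339 - 2×6 + 27)/3 = 118.0
q₂* = (339 - 2×27 + 6)/3 = 97.0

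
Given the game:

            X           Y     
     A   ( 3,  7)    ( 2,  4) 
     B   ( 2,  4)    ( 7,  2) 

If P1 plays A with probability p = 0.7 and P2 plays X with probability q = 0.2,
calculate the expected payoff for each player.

E[P1] = 3.34, E[P2] = 3.94

Work:
E[P1] = p·q·π₁(A,X) + p·(1-q)·π₁(A,Y) + (1-p)·q·π₁(B,X) + (1-p)·(1-q)·π₁(B,Y)
= 0.7·0.2·3 + 0.7·0.8·2 + 0.3·0.2·2 + 0.3·0.8·7
= 3.34

E[P2] = 3.94 (similar calculation)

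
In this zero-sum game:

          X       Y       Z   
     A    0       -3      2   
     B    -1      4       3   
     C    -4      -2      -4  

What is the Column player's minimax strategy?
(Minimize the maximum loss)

Column should play X, value = 0

Work:
Column player minimizes Row's maximum payoff:
Column X: max payoff to Row = 0
Column Y: max payoff to Row = 4
Column Z: max payoff to Row = 3
Minimum is 0, achieved by column X.
Minimax strategy: X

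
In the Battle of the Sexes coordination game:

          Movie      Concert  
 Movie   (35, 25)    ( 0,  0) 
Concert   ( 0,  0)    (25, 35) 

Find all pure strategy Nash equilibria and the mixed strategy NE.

Pure NE: (Movie, Movie) and (Concert, Concert); Mixed NE: p = 0.5833, q = 0.4167

Work:
Check pure NE:
(Movie, Movie): (35, 25) - no unilateral deviation beneficial
(Concert, Concert): (25, 35) - no unilateral deviation beneficial
Mixed NE: P1 plays Movie with p = 0.5833, P2 plays Movie with q = 0.4167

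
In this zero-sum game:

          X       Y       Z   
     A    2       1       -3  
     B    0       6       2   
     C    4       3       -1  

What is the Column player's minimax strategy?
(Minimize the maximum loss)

Column should play Z, value = 2

Work:
Column player minimizes Row's maximum payoff:
Column X: max payoff to Row = 4
Column Y: max payoff to Row = 6
Column Z: max payoff to Row = 2
Minimum is 2, achieved by column Z.
Minimax strategy: Z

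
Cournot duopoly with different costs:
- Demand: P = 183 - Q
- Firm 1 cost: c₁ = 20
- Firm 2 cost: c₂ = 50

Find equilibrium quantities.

q₁* = 64.33, q₂* = 34.33

Work:
Reaction: q₁ = (183 - 20 - q₂)/2
Reaction: q₂ = (183 - 50 - q₁)/2
Solve simultaneously:
q₁* = (183 - 2×20 + 50)/3 = 64.33
q₂* = (183 - 2×50 + 20)/3 = 34.33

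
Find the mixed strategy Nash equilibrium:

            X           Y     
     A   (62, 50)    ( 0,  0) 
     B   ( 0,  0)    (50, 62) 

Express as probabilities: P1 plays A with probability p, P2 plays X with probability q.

p = 0.5536, q = 0.4464

Work:
Find probabilities that make opponent indifferent:
P2 chooses q to make P1 indifferent between A and B
P1 chooses p to make P2 indifferent between X and Y
Mixed NE: P1 plays (A: 0.5536, B: 0.4464), P2 plays (X: 0.4464, Y: 0.5536)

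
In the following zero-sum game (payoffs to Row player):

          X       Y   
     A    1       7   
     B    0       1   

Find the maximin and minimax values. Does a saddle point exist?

Maximin = 1, Minimax = 1, Saddle: True

Work:
Row minimums: [1, 0] → maximin = 1
Column maximums: [1, 7] → minimax = 1
Saddle point exists! Game value = 1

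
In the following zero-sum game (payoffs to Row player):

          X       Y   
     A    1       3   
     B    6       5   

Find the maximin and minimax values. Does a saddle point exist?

Maximin = 5, Minimax = 5, Saddle: True

Work:
Row minimums: [1, 5] → maximin = 5
Column maximums: [6, 5] → minimax = 5
Saddle point exists! Game value = 5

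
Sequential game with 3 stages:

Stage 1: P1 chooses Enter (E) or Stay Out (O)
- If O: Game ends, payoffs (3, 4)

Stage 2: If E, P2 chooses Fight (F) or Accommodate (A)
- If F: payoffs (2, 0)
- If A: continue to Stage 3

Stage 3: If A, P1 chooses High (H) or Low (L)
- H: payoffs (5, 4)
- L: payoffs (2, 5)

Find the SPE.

SPE: (E, A, H); Outcome (5, 4)

Work:
Stage 3: P1 chooses H (5 vs 2)
Stage 2: P2: F->0, A->4 (anticipating H). Choose A
Stage 1: P1: O->3, E->5 (anticipating A, H). Choose E
SPE path: E -> A -> H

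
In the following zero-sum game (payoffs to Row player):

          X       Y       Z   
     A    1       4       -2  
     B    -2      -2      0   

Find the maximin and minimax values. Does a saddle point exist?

Maximin = -2, Minimax = 0, Saddle: False

Work:
Row minimums: [-2, -2] → maximin = -2
Column maximums: [1, 4, 0] → minimax = 0
No saddle point (maximin ≠ minimax). Mixed strategy needed.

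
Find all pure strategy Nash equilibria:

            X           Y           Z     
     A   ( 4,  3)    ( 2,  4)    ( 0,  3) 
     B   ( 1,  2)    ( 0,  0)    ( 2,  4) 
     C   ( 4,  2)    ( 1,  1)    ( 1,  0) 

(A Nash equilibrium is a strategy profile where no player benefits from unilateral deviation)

Nash equilibrium: (A, Y), (B, Z), (C, X)

Work:
Best responses:
  P1 vs X: payoffs [4, 1, 4] → best response A/C (payoff 4)
  P1 vs Y: payoffs [2, 0, 1] → best response A (payoff 2)
  P1 vs Z: payoffs [0, 2, 1] → best response B (payoff 2)
  P2 vs A: payoffs [3, 4, 3] → best response Y (payoff 4)
  P2 vs B: payoffs [2, 0, 4] → best response Z (payoff 4)
  P2 vs C: payoffs [2, 1, 0] → best response X (payoff 2)
Mutual best responses: (A,Y), (B,Z), (C,X) → Nash equilibria.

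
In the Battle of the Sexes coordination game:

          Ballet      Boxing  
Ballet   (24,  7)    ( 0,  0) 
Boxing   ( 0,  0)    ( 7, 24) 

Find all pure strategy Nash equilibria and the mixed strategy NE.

Pure NE: (Ballet, Ballet) and (Boxing, Boxing); Mixed NE: p = 0.7742, q = 0.2258

Work:
Check pure NE:
(Ballet, Ballet): (24, 7) - no unilateral deviation beneficial
(Boxing, Boxing): (7, 24) - no unilateral deviation beneficial
Mixed NE: P1 plays Ballet with p = 0.7742, P2 plays Ballet with q = 0.2258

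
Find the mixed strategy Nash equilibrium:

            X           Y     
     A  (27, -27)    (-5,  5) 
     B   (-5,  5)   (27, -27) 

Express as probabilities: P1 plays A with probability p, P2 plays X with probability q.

p = 0.5, q = 0.5

Work:
Find probabilities that make opponent indifferent:
P2 chooses q to make P1 indifferent between A and B
P1 chooses p to make P2 indifferent between X and Y
Mixed NE: P1 plays (A: 0.5, B: 0.5), P2 plays (X: 0.5, Y: 0.5)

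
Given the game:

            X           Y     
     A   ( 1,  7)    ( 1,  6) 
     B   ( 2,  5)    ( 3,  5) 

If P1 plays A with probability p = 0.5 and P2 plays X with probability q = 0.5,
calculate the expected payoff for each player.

E[P1] = 1.75, E[P2] = 5.75

Work:
E[P1] = p·q·π₁(A,X) + p·(1-q)·π₁(A,Y) + (1-p)·q·π₁(B,X) + (1-p)·(1-q)·π₁(B,Y)
= 0.5·0.5·1 + 0.5·0.5·1 + 0.5·0.5·2 + 0.5·0.5·3
= 1.75

E[P2] = 5.75 (similar calculation)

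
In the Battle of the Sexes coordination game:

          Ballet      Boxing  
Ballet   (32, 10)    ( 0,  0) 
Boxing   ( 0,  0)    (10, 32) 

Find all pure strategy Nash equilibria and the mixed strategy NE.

Pure NE: (Ballet, Ballet) and (Boxing, Boxing); Mixed NE: p = 0.7619, q = 0.2381

Work:
Check pure NE:
(Ballet, Ballet): (32, 10) - no unilateral deviation beneficial
(Boxing, Boxing): (10, 32) - no unilateral deviation beneficial
Mixed NE: P1 plays Ballet with p = 0.7619, P2 plays Ballet with q = 0.2381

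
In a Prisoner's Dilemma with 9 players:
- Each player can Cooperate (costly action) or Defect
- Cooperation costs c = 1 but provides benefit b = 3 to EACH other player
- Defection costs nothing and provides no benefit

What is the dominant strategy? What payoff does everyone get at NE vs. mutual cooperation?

Dominant: Defect; NE payoff = 0; Coop payoff = 23

Work:
Defect dominates (saves cost c = 1, benefit to others is external)
NE: All defect → everyone gets 0
If all cooperate: each receives (8)×3 - 1 = 23
Social dilemma: 23 > 0 but NE gives 0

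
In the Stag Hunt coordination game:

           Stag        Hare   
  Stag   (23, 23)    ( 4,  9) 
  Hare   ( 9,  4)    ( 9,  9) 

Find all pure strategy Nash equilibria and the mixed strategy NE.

Pure NE: (Stag, Stag) and (Hare, Hare); Mixed NE: p = 0.2632, q = 0.2632

Work:
Check pure NE:
(Stag, Stag): (23, 23) - no unilateral deviation beneficial
(Hare, Hare): (9, 9) - no unilateral deviation beneficial
Mixed NE: P1 plays Stag with p = 0.2632, P2 plays Stag with q = 0.2632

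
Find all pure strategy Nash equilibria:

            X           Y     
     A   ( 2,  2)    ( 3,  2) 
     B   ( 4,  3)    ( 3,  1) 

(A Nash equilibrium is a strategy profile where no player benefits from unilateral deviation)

Nash equilibrium: (A, Y), (B, X)

Work:
Best responses:
  P1 vs X: payoffs [2, 4] → best response B (payoff 4)
  P1 vs Y: payoffs [3, 3] → best response A/B (payoff 3)
  P2 vs A: payoffs [2, 2] → best response X/Y (payoff 2)
  P2 vs B: payoffs [3, 1] → best response X (payoff 3)
Mutual best responses: (A,Y), (B,X) → Nash equilibria.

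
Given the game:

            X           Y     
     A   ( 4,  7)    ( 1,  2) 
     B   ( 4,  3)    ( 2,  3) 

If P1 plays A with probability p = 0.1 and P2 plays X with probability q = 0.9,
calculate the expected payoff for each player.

E[P1] = 3.79, E[P2] = 3.35

Work:
E[P1] = p·q·π₁(A,X) + p·(1-q)·π₁(A,Y) + (1-p)·q·π₁(B,X) + (1-p)·(1-q)·π₁(B,Y)
= 0.1·0.9·4 + 0.1·0.1·1 + 0.9·0.9·4 + 0.9·0.1·2
= 3.79

E[P2] = 3.35 (similar calculation)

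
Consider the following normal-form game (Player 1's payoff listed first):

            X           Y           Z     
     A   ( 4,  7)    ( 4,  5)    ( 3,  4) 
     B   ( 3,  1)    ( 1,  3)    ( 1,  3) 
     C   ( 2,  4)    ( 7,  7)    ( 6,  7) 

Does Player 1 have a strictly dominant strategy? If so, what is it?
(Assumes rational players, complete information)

No strictly dominant strategy exists for Player 1

Work:
A strategy strictly dominates another if it gives a strictly higher payoff against every opponent action. Compare each pair of P1's strategies column-by-column:
  A vs B: [4 vs 3, 4 vs 1, 3 vs 1] → A strictly dominates B
  A vs C: [4 vs 2, 4 vs 7, 3 vs 6] → A does not strictly dominate C (column Y: 4 ≤ 7)
  B vs A: [3 vs 4, 1 vs 4, 1 vs 3] → B does not strictly dominate A (column X: 3 ≤ 4)
  B vs C: [3 vs 2, 1 vs 7, 1 vs 6] → B does not strictly dominate C (column Y: 1 ≤ 7)
  C vs A: [2 vs 4, 7 vs 4, 6 vs 3] → C does not strictly dominate A (column X: 2 ≤ 4)
  C vs B: [2 vs 3, 7 vs 1, 6 vs 1] → C does not strictly dominate B (column X: 2 ≤ 3)
No single strategy strictly dominates all others → no strictly dominant strategy.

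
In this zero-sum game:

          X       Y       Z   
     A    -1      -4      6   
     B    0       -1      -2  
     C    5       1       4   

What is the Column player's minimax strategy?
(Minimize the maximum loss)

Column should play Y, value = 1

Work:
Column player minimizes Row's maximum payoff:
Column X: max payoff to Row = 5
Column Y: max payoff to Row = 1
Column Z: max payoff to Row = 6
Minimum is 1, achieved by column Y.
Minimax strategy: Y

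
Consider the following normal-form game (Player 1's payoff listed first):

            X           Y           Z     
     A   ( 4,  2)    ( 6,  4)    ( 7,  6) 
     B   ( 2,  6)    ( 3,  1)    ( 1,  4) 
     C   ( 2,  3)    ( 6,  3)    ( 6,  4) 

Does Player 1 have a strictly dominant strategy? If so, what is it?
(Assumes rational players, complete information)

No strictly dominant strategy exists for Player 1

Work:
A strategy strictly dominates another if it gives a strictly higher payoff against every opponent action. Compare each pair of P1's strategies column-by-column:
  A vs B: [4 vs 2, 6 vs 3, 7 vs 1] → A strictly dominates B
  A vs C: [4 vs 2, 6 vs 6, 7 vs 6] → A does not strictly dominate C (column Y: 6 ≤ 6)
  B vs A: [2 vs 4, 3 vs 6, 1 vs 7] → B does not strictly dominate A (column X: 2 ≤ 4)
  B vs C: [2 vs 2, 3 vs 6, 1 vs 6] → B does not strictly dominate C (column X: 2 ≤ 2)
  C vs A: [2 vs 4, 6 vs 6, 6 vs 7] → C does not strictly dominate A (column X: 2 ≤ 4)
  C vs B: [2 vs 2, 6 vs 3, 6 vs 1] → C does not strictly dominate B (column X: 2 ≤ 2)
No single strategy strictly dominates all others → no strictly dominant strategy.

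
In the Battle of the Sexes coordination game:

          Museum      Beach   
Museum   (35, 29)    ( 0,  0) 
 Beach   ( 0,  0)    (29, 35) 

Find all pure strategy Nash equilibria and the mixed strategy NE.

Pure NE: (Museum, Museum) and (Beach, Beach); Mixed NE: p = 0.5469, q = 0.4531

Work:
Check pure NE:
(Museum, Museum): (35, 29) - no unilateral deviation beneficial
(Beach, Beach): (29, 35) - no unilateral deviation beneficial
Mixed NE: P1 plays Museum with p = 0.5469, P2 plays Museum with q = 0.4531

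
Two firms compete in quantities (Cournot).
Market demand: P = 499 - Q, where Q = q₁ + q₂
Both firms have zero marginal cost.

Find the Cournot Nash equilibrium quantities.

q₁* = q₂* = 166.33; P* = 166.33

Work:
Profit: π_i = P·q_i = (a - q_i - q_j)·q_i
FOC: ∂π_i/∂q_i = a - 2q_i - q_j = 0
Reaction function: q_i = (499 - q_j)/2
Symmetry: q* = 499/3 = 166.33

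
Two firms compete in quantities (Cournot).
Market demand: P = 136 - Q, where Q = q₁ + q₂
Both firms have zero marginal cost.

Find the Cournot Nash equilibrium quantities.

q₁* = q₂* = 45.33; P* = 45.33

Work:
Profit: π_i = P·q_i = (a - q_i - q_j)·q_i
FOC: ∂π_i/∂q_i = a - 2q_i - q_j = 0
Reaction function: q_i = (136 - q_j)/2
Symmetry: q* = 136/3 = 45.33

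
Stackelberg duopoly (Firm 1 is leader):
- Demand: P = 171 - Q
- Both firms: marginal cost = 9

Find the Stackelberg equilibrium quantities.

q₁* (leader) = 81.0, q₂* (follower) = 40.5

Work:
Follower's reaction: q₂ = (a - c - q₁)/2
Leader substitutes: π₁ = q₁·(a - q₁ - (a-c-q₁)/2 - c)
FOC: q₁* = (171 - 9)/2 = 81.00
Then: q₂* = (171 - 9 - 81.0)/2 = 40.50
Leader has first-mover advantage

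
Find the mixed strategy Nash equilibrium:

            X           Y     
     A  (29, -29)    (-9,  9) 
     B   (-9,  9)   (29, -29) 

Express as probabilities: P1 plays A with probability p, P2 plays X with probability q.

p = 0.5, q = 0.5

Work:
Find probabilities that make opponent indifferent:
P2 chooses q to make P1 indifferent between A and B
P1 chooses p to make P2 indifferent between X and Y
Mixed NE: P1 plays (A: 0.5, B: 0.5), P2 plays (X: 0.5, Y: 0.5)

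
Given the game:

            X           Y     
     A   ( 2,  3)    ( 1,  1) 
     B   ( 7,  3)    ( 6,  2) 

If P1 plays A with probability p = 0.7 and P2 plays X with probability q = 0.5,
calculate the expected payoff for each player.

E[P1] = 3.0, E[P2] = 2.15

Work:
E[P1] = p·q·π₁(A,X) + p·(1-q)·π₁(A,Y) + (1-p)·q·π₁(B,X) + (1-p)·(1-q)·π₁(B,Y)
= 0.7·0.5·2 + 0.7·0.5·1 + 0.3·0.5·7 + 0.3·0.5·6
= 3.0

E[P2] = 2.15 (similar calculation)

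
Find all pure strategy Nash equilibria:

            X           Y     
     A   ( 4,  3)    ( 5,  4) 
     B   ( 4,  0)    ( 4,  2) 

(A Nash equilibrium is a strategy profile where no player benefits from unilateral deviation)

Nash equilibrium: (A, Y)

Work:
Best responses:
  P1 vs X: payoffs [4, 4] → best response A/B (payoff 4)
  P1 vs Y: payoffs [5, 4] → best response A (payoff 5)
  P2 vs A: payoffs [3, 4] → best response Y (payoff 4)
  P2 vs B: payoffs [0, 2] → best response Y (payoff 2)
Mutual best responses: (A,Y) → Nash equilibria.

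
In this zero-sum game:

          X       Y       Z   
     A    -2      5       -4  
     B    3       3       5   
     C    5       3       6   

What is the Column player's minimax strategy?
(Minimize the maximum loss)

Column should play X or Y (all achieve the minimum), value = 5

Work:
Column player minimizes Row's maximum payoff:
Column X: max payoff to Row = 5
Column Y: max payoff to Row = 5
Column Z: max payoff to Row = 6
Minimum is 5, achieved by columns X, Y (tied).
Each of X or Y is a minimax strategy.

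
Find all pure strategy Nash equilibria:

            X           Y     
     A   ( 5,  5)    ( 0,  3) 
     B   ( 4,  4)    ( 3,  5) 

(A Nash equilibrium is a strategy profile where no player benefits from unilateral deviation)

Nash equilibrium: (A, X), (B, Y)

Work:
Best responses:
  P1 vs X: payoffs [5, 4] → best response A (payoff 5)
  P1 vs Y: payoffs [0, 3] → best response B (payoff 3)
  P2 vs A: payoffs [5, 3] → best response X (payoff 5)
  P2 vs B: payoffs [4, 5] → best response Y (payoff 5)
Mutual best responses: (A,X), (B,Y) → Nash equilibria.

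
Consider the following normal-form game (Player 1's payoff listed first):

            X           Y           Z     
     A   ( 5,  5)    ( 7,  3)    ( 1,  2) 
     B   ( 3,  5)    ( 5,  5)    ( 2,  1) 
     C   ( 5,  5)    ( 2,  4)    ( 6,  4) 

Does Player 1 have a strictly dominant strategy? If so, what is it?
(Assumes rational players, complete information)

No strictly dominant strategy exists for Player 1

Work:
A strategy strictly dominates another if it gives a strictly higher payoff against every opponent action. Compare each pair of P1's strategies column-by-column:
  A vs B: [5 vs 3, 7 vs 5, 1 vs 2] → A does not strictly dominate B (column Z: 1 ≤ 2)
  A vs C: [5 vs 5, 7 vs 2, 1 vs 6] → A does not strictly dominate C (column X: 5 ≤ 5)
  B vs A: [3 vs 5, 5 vs 7, 2 vs 1] → B does not strictly dominate A (column X: 3 ≤ 5)
  B vs C: [3 vs 5, 5 vs 2, 2 vs 6] → B does not strictly dominate C (column X: 3 ≤ 5)
  C vs A: [5 vs 5, 2 vs 7, 6 vs 1] → C does not strictly dominate A (column X: 5 ≤ 5)
  C vs B: [5 vs 3, 2 vs 5, 6 vs 2] → C does not strictly dominate B (column Y: 2 ≤ 5)
No single strategy strictly dominates all others → no strictly dominant strategy.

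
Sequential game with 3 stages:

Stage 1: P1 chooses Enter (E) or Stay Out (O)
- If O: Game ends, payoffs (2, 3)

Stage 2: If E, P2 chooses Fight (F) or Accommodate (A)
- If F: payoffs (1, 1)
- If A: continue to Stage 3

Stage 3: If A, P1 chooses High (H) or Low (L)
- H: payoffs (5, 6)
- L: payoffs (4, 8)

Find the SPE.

SPE: (E, A, H); Outcome (5, 6)

Work:
Stage 3: P1 chooses H (5 vs 4)
Stage 2: P2: F->1, A->6 (anticipating H). Choose A
Stage 1: P1: O->2, E->5 (anticipating A, H). Choose E
SPE path: E -> A -> H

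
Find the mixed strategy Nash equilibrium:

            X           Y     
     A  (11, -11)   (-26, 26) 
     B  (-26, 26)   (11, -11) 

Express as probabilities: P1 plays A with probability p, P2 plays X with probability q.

p = 0.5, q = 0.5

Work:
Find probabilities that make opponent indifferent:
P2 chooses q to make P1 indifferent between A and B
P1 chooses p to make P2 indifferent between X and Y
Mixed NE: P1 plays (A: 0.5, B: 0.5), P2 plays (X: 0.5, Y: 0.5)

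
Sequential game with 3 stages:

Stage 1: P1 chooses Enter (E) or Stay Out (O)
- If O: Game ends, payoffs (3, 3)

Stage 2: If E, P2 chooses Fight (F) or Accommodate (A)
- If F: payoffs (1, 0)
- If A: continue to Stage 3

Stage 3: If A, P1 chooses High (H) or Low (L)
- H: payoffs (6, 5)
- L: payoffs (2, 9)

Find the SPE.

SPE: (E, A, H); Outcome (6, 5)

Work:
Stage 3: P1 chooses H (6 vs 2)
Stage 2: P2: F->0, A->5 (anticipating H). Choose A
Stage 1: P1: O->3, E->6 (anticipating A, H). Choose E
SPE path: E -> A -> H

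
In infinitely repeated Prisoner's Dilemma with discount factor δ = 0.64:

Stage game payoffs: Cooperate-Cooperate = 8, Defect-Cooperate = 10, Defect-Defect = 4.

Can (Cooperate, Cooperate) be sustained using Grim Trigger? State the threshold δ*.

δ* = 0.3333; since δ = 0.64 ≥ 0.3333, cooperation can be sustained

Work:
For Grim Trigger:
Cooperate forever: 8/(1-δ)
Defect then punished: 10 + 4·δ/(1-δ)
Need: 8/(1-δ) ≥ 10 + 4·δ/(1-δ)
Solving: δ ≥ (T-R)/(T-P) = (10-8)/(10-4) = 0.3333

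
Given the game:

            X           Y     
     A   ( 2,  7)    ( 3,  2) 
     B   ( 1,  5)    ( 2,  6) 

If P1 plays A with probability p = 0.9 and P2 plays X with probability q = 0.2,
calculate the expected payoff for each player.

E[P1] = 2.7, E[P2] = 3.28

Work:
E[P1] = p·q·π₁(A,X) + p·(1-q)·π₁(A,Y) + (1-p)·q·π₁(B,X) + (1-p)·(1-q)·π₁(B,Y)
= 0.9·0.2·2 + 0.9·0.8·3 + 0.1·0.2·1 + 0.1·0.8·2
= 2.7

E[P2] = 3.28 (similar calculation)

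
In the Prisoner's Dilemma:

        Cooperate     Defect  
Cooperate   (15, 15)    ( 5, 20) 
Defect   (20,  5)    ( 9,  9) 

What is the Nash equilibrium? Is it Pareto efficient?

(Defect, Defect) is NE; not Pareto efficient

Work:
Defect dominates Cooperate for both players:
If P2 cooperates: Defect (20) > Cooperate (15)
If P2 defects: Defect (9) > Cooperate (5)
NE: (Defect, Defect) with payoff (9, 9)
But (Cooperate, Cooperate) = (15, 15) Pareto dominates (9, 9)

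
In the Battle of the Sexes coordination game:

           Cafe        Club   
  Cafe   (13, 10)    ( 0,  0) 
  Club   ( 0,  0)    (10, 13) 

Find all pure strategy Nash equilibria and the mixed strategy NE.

Pure NE: (Cafe, Cafe) and (Club, Club); Mixed NE: p = 0.5652, q = 0.4348

Work:
Check pure NE:
(Cafe, Cafe): (13, 10) - no unilateral deviation beneficial
(Club, Club): (10, 13) - no unilateral deviation beneficial
Mixed NE: P1 plays Cafe with p = 0.5652, P2 plays Cafe with q = 0.4348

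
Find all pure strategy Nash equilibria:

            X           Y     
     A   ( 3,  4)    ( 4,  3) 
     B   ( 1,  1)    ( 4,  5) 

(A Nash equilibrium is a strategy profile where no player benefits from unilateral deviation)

Nash equilibrium: (A, X), (B, Y)

Work:
Best responses:
  P1 vs X: payoffs [3, 1] → best response A (payoff 3)
  P1 vs Y: payoffs [4, 4] → best response A/B (payoff 4)
  P2 vs A: payoffs [4, 3] → best response X (payoff 4)
  P2 vs B: payoffs [1, 5] → best response Y (payoff 5)
Mutual best responses: (A,X), (B,Y) → Nash equilibria.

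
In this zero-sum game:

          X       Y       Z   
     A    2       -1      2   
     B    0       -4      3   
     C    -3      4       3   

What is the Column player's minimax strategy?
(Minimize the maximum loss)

Column should play X, value = 2

Work:
Column player minimizes Row's maximum payoff:
Column X: max payoff to Row = 2
Column Y: max payoff to Row = 4
Column Z: max payoff to Row = 3
Minimum is 2, achieved by column X.
Minimax strategy: X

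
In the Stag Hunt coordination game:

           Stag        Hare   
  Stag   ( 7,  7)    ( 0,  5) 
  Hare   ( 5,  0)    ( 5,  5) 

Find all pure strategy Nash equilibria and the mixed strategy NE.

Pure NE: (Stag, Stag) and (Hare, Hare); Mixed NE: p = 0.7143, q = 0.7143

Work:
Check pure NE:
(Stag, Stag): (7, 7) - no unilateral deviation beneficial
(Hare, Hare): (5, 5) - no unilateral deviation beneficial
Mixed NE: P1 plays Stag with p = 0.7143, P2 plays Stag with q = 0.7143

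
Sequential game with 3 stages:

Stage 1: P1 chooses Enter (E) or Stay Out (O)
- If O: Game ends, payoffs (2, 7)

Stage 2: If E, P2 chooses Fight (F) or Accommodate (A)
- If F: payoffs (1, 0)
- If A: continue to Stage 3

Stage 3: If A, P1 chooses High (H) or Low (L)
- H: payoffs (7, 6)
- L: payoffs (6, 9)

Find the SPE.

SPE: (E, A, H); Outcome (7, 6)

Work:
Stage 3: P1 chooses H (7 vs 6)
Stage 2: P2: F->0, A->6 (anticipating H). Choose A
Stage 1: P1: O->2, E->7 (anticipating A, H). Choose E
SPE path: E -> A -> H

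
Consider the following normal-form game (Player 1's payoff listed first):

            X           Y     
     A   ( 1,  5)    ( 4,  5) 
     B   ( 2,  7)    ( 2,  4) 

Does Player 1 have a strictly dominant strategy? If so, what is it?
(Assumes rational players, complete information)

No strictly dominant strategy exists for Player 1

Work:
A strategy strictly dominates another if it gives a strictly higher payoff against every opponent action. Compare each pair of P1's strategies column-by-column:
  A vs B: [1 vs 2, 4 vs 2] → A does not strictly dominate B (column X: 1 ≤ 2)
  B vs A: [2 vs 1, 2 vs 4] → B does not strictly dominate A (column Y: 2 ≤ 4)
No single strategy strictly dominates all others → no strictly dominant strategy.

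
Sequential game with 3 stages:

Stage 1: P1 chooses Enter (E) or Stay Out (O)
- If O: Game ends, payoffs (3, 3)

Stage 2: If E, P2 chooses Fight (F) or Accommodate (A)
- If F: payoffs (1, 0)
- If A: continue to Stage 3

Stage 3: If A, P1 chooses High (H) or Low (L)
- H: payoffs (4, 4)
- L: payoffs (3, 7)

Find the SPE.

SPE: (E, A, H); Outcome (4, 4)

Work:
Stage 3: P1 chooses H (4 vs 3)
Stage 2: P2: F->0, A->4 (anticipating H). Choose A
Stage 1: P1: O->3, E->4 (anticipating A, H). Choose E
SPE path: E -> A -> H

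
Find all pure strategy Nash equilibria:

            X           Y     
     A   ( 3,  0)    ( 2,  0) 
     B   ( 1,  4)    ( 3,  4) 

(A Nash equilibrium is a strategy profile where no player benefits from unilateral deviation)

Nash equilibrium: (A, X), (B, Y)

Work:
Best responses:
  P1 vs X: payoffs [3, 1] → best response A (payoff 3)
  P1 vs Y: payoffs [2, 3] → best response B (payoff 3)
  P2 vs A: payoffs [0, 0] → best response X/Y (payoff 0)
  P2 vs B: payoffs [4, 4] → best response X/Y (payoff 4)
Mutual best responses: (A,X), (B,Y) → Nash equilibria.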